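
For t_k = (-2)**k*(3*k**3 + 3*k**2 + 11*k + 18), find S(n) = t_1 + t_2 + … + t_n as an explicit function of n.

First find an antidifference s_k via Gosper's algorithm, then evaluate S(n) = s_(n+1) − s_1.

S(n) = 2*(-2)**n*n**3 + 4*(-2)**n*n**2 + 8*(-2)**n*n + 14*(-2)**n - 14

The ratio is 2*(-3*k**3 - 12*k**2 - 26*k - 35)/(3*k**3 + 3*k**2 + 11*k + 18).
Take A(k)=-2, B(k)=1, C(k)=k**3 + k**2 + 11*k/3 + 6.
Need (-2)·f(k+1) − (1)·f(k) = k**3 + k**2 + 11*k/3 + 6.
Bound: deg f ≤ 3.
Solving with deg f ≤ 3: f(k) = -(k**3 - k**2 + 3*k + 4)/3.
R(k) = B(k−1)·f(k)/C(k) = -(k**3 - k**2 + 3*k + 4)/(3*k**3 + 3*k**2 + 11*k + 18); s_k = R·t_k = (-2)**k*(-k**3 + k**2 - 3*k - 4).
s_(k+1) − s_k = (-2)**k*(3*k**3 + 3*k**2 + 11*k + 18) = t_k.
s_(n+1) = 2*(-2)**n*(n**3 + 2*n**2 + 4*n + 7) and s_(1) = 14, so S(n) = 2*(-2)**n*n**3 + 4*(-2)**n*n**2 + 8*(-2)**n*n + 14*(-2)**n - 14.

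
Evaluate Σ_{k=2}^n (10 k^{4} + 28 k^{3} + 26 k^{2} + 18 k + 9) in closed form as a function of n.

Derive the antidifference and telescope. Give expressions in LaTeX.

S(n) = 2 n^{5} + 12 n^{4} + 26 n^{3} + 29 n^{2} + 22 n - 91

Step 1: r(k) = (10*k**4 + 68*k**3 + 170*k**2 + 194*k + 91)/(10*k**4 + 28*k**3 + 26*k**2 + 18*k + 9).
Normal form (A,B,C) = (1, 1, k**4 + 14*k**3/5 + 13*k**2/5 + 9*k/5 + 9/10).
Solve (1)·f(k+1) − (1)·f(k) = k**4 + 14*k**3/5 + 13*k**2/5 + 9*k/5 + 9/10.
Bound: deg f ≤ 5.
A polynomial solution: f(k) = k*(2*k**4 + 2*k**3 - 2*k**2 + 3*k + 4)/10.
Get s_k = R·t_k = k*(2*k**4 + 2*k**3 - 2*k**2 + 3*k + 4) with R(k) = B(k−1)f(k)/C(k) = k*(2*k**4 + 2*k**3 - 2*k**2 + 3*k + 4)/(10*k**4 + 28*k**3 + 26*k**2 + 18*k + 9).
Verify: 10*k**4 + 28*k**3 + 26*k**2 + 18*k + 9 matches t_k.
s_(n+1) = 2*n**5 + 12*n**4 + 26*n**3 + 29*n**2 + 22*n + 9 and s_(2) = 100, so S(n) = 2*n**5 + 12*n**4 + 26*n**3 + 29*n**2 + 22*n - 91.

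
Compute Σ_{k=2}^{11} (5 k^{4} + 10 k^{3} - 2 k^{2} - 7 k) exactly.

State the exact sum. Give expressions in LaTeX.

The ratio is (5*k**3 + 25*k**2 + 33*k + 6)/(k*(5*k**2 + 5*k - 7)).
Gosper form: A/B · C(k+1)/C(k) with A=1, B=1, C=k**4 + 2*k**3 - 2*k**2/5 - 7*k/5.
Need (1)·f(k+1) − (1)·f(k) = k**4 + 2*k**3 - 2*k**2/5 - 7*k/5.
From deg A=0, deg B=0, deg C=4: d=5.
A polynomial solution: f(k) = k*(k - 1)*(k + 1)*(k**2 - 3)/5.
Get s_k = R·t_k = k*(k**4 - 4*k**2 + 3) with R(k) = B(k−1)f(k)/C(k) = (k - 1)*(k**2 - 3)/(5*k**2 + 5*k - 7).
Verify: k*(5*k**3 + 10*k**2 - 2*k - 7) matches t_k.
Σ_(k=2)^(11) t_k = s_(12) − s_(2) = 241956 − (6) = 241950.

Σ = 241950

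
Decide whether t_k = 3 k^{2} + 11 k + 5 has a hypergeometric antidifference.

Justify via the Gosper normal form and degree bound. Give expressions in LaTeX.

Yes. s_k = k^{2} \left(k + 4\right).

Compute t_(k+1)/t_k: get (3*k**2 + 17*k + 19)/(3*k**2 + 11*k + 5).
Take A(k)=1, B(k)=1, C(k)=k**2 + 11*k/3 + 5/3.
Need (1)·f(k+1) − (1)·f(k) = k**2 + 11*k/3 + 5/3.
d = 3 from the (0,0,2) case.
Solving with deg f ≤ 3: f(k) = k**2*(k + 4)/3.
Certificate R = B(k−1)f/C = k**2*(k + 4)/(3*k**2 + 11*k + 5) gives s_k = k**2*(k + 4).
Check: Δs_k = 3*k**2 + 11*k + 5. ✓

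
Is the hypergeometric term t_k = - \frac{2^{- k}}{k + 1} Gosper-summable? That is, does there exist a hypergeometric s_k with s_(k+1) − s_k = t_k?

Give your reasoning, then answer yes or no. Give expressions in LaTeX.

No. Not Gosper-summable.

Compute t_(k+1)/t_k: get (k + 1)/(2*(k + 2)).
A = k/2 + 1/2, B = k + 2, C = 1.
f must satisfy (k/2 + 1/2)·f(k+1) − (k + 1)·f(k) = 1.
deg f ≤ -1 (via 1,1,0).
d = -1 < 0 ⇒ no nonzero polynomial f; not summable.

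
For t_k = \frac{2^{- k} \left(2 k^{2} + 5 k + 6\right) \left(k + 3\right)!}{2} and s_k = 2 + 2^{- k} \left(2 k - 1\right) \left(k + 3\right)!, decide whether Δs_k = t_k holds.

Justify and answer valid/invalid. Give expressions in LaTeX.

valid; difference matches t_k

s_(k+1) = 2**(-k - 1)*(2*k + 1)*factorial(k + 4) + 2
s_(k+1) − s_k = (2*k**2 + 5*k + 6)*factorial(k + 3)/(2*2**k)
(s_(k+1) − s_k) − t_k = 0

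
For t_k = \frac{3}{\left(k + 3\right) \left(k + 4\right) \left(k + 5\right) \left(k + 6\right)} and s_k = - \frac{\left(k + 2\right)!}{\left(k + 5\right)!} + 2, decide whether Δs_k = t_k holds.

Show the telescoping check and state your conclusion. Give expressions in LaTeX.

s_(k+1) = -factorial(k + 3)/factorial(k + 6) + 2
s_(k+1) − s_k = 3/((k + 3)*(k + 4)*(k + 5)*(k + 6))
(s_(k+1) − s_k) − t_k = 0

Valid: the claim telescopes to t_k.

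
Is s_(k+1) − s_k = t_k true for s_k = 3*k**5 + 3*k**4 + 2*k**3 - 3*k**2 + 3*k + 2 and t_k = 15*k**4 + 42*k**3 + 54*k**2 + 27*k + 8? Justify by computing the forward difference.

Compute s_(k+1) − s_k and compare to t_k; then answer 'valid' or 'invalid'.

s_(k+1) = 3*k**5 + 18*k**4 + 44*k**3 + 51*k**2 + 30*k + 10
s_(k+1) − s_k = 15*k**4 + 42*k**3 + 54*k**2 + 27*k + 8
(s_(k+1) − s_k) − t_k = 0

valid; difference matches t_k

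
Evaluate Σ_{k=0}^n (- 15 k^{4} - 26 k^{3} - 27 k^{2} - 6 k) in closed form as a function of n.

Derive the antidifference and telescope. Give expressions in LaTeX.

Step 1: r(k) = (15*k**4 + 86*k**3 + 195*k**2 + 198*k + 74)/(k*(15*k**3 + 26*k**2 + 27*k + 6)).
Factor: A=1; B=1; C=k**4 + 26*k**3/15 + 9*k**2/5 + 2*k/5.
Key eq: (1)·f(k+1) = (1)·f(k) + (k**4 + 26*k**3/15 + 9*k**2/5 + 2*k/5).
deg f ≤ 5 (via 0,0,4).
Coefficient equations give f(k) = k*(k - 1)*(3*k**3 + 2*k**2 + 3*k - 1)/15.
So s_k = (B(k−1)f/C)·t_k = ((k - 1)*(3*k**3 + 2*k**2 + 3*k - 1)/(15*k**3 + 26*k**2 + 27*k + 6))·t_k = k*(-3*k**4 + k**3 - k**2 + 4*k - 1).
Verify: k*(-15*k**3 - 26*k**2 - 27*k - 6) matches t_k.
Evaluate: s_(n+1) = n*(-3*n**4 - 14*n**3 - 27*n**2 - 23*n - 7); subtract s_(0) = 0 ⇒ S(n) = n*(-3*n**4 - 14*n**3 - 27*n**2 - 23*n - 7).

S(n) = n \left(- 3 n^{4} - 14 n^{3} - 27 n^{2} - 23 n - 7\right)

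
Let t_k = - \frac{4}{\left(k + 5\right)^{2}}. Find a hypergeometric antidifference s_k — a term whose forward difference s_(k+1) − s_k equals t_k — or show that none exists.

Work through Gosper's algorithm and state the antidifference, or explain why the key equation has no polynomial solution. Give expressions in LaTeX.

no hypergeometric antidifference exists

Ratio r(k) = (k + 5)**2/(k + 6)**2.
Gosper form: A/B · C(k+1)/C(k) with A=k**2 + 10*k + 25, B=k**2 + 12*k + 36, C=1.
Key eq: (k**2 + 10*k + 25)·f(k+1) = (k**2 + 10*k + 25)·f(k) + (1).
Degrees (2,2,0) ⇒ d ≤ 0.
Generic f = c0 gives residual -1; -1 = 0 cannot hold, so t_k is not Gosper-summable.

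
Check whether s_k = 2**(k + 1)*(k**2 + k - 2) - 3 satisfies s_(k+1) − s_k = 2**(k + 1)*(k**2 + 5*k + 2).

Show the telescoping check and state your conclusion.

s_(k+1) = 2**(k + 2)*(k + (k + 1)**2 - 1) - 3
s_(k+1) − s_k = 2**(k + 1)*(k**2 + 5*k + 2)
(s_(k+1) − s_k) − t_k = 0

Valid — Δs_k = t_k.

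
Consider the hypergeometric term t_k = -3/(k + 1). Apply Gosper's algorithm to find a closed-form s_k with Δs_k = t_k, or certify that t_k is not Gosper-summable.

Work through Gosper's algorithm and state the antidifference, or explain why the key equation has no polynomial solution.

Step 1: r(k) = (k + 1)/(k + 2).
Take A(k)=k + 1, B(k)=k + 2, C(k)=1.
Need (k + 1)·f(k+1) − (k + 1)·f(k) = 1.
deg f ≤ 0 (via 1,1,0).
Put f(k) = c0: A·f(k+1) − B(k−1)·f(k) − C = -1; need -1 = 0 — inconsistent ⇒ no f, not summable.

not Gosper-summable; s_k does not exist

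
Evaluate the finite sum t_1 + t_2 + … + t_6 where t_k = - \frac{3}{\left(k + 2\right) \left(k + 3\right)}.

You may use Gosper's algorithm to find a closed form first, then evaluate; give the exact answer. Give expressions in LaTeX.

Σ = -2/3

r(k) = (k + 2)/(k + 4) after simplifying.
A = k + 2, B = k + 4, C = 1.
Need (k + 2)·f(k+1) − (k + 3)·f(k) = 1.
d = 1 from the (1,1,0) case.
Solving with deg f ≤ 1: f(k) = k/2.
Then R = B(k−1)f/C = k*(k + 3)/2, so s_k = R(k)·t_k = -3*k/(2*k + 4).
Verify: -3/(k**2 + 5*k + 6) matches t_k.
Σ_(k=1)^(6) t_k = s_(7) − s_(1) = -7/6 − (-1/2) = -2/3.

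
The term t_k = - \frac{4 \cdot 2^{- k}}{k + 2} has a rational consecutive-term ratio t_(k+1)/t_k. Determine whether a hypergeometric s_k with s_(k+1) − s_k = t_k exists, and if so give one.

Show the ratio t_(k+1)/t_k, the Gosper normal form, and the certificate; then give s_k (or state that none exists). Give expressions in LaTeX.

none — t_k is not Gosper-summable

The ratio is (k + 2)/(2*(k + 3)).
A = k/2 + 1, B = k + 3, C = 1.
Need (k/2 + 1)·f(k+1) − (k + 2)·f(k) = 1.
d = -1 from the (1,1,0) case.
Negative degree bound (-1): no f exists, t_k not Gosper-summable.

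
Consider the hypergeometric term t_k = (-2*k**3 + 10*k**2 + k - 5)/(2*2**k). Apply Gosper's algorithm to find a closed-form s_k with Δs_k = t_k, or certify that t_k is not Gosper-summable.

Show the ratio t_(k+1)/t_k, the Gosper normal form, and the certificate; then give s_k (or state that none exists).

Step 1: r(k) = (k**3 - 2*k**2 - 15*k/2 - 2)/(2*k**3 - 10*k**2 - k + 5).
Factor: A=1/2; B=1; C=k**3 - 5*k**2 - k/2 + 5/2.
Solve (1/2)·f(k+1) − (1)·f(k) = k**3 - 5*k**2 - k/2 + 5/2.
From deg A=0, deg B=0, deg C=3: d=3.
Solve for f: f(k) = -k*(2*k**2 - 4*k - 3) (degree 3 ≤ 3).
So s_k = (B(k−1)f/C)·t_k = (-2*k*(2*k**2 - 4*k - 3)/((k - 5)*(2*k**2 - 1)))·t_k = k*(2*k**2 - 4*k - 3)/2**k.
Verify: (-2*k**3 + 10*k**2 + k - 5)/(2*2**k) matches t_k.

s_k = k*(2*k**2 - 4*k - 3)/2**k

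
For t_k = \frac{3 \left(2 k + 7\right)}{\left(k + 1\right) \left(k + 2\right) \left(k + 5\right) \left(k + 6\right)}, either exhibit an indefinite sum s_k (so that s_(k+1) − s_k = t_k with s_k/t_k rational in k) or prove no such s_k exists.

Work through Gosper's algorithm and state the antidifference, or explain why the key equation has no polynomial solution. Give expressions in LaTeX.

Compute t_(k+1)/t_k: get (k + 1)*(k + 5)*(2*k + 9)/((k + 3)*(k + 7)*(2*k + 7)).
Take A(k)=k + 1, B(k)=k + 7, C(k)=k**3 + 21*k**2/2 + 73*k/2 + 42.
Solve (k + 1)·f(k+1) − (k + 6)·f(k) = k**3 + 21*k**2/2 + 73*k/2 + 42.
From deg A=1, deg B=1, deg C=3: d=5.
Solving with deg f ≤ 5: f(k) = k*(k + 2)*(k + 3)*(k + 4)*(k + 6)/10.
Then R = B(k−1)f/C = k*(k + 2)*(k + 6)**2/(5*(2*k + 7)), so s_k = R(k)·t_k = 3*k*(k + 6)/(5*(k**2 + 6*k + 5)).
s_(k+1) − s_k = 3*(2*k + 7)/(k**4 + 14*k**3 + 65*k**2 + 112*k + 60) = t_k.

s_k = \frac{3 k \left(k + 6\right)}{5 \left(k^{2} + 6 k + 5\right)}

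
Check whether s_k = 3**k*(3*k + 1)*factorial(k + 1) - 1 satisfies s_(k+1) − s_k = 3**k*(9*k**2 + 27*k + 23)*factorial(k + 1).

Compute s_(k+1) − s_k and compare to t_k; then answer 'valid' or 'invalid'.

s_(k+1) = 3**(k + 1)*(3*k + 4)*factorial(k + 2) - 1
s_(k+1) − s_k = 3**k*(9*k**2 + 27*k + 23)*factorial(k + 1)
(s_(k+1) − s_k) − t_k = 0

Valid: the claim telescopes to t_k.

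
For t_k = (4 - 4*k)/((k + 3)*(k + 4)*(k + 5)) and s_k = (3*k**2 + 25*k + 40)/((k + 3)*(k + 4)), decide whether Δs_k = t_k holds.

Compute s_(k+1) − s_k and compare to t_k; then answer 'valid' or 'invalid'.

s_(k+1) = (25*k + 3*(k + 1)**2 + 65)/((k + 4)*(k + 5))
s_(k+1) − s_k = 4*(1 - k)/(k**3 + 12*k**2 + 47*k + 60)
(s_(k+1) − s_k) − t_k = 0

valid; difference matches t_k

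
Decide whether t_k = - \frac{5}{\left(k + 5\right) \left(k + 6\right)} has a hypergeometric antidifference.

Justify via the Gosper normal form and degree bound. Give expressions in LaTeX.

t_(k+1)/t_k = (k + 5)/(k + 7).
So A=k + 5 and B=k + 7, with C=1.
Key eq: (k + 5)·f(k+1) = (k + 6)·f(k) + (1).
deg f ≤ 1 (via 1,1,0).
Coefficient equations give f(k) = k/5.
Get s_k = R·t_k = -k/(k + 5) with R(k) = B(k−1)f(k)/C(k) = k*(k + 6)/5.
Δs = -5/(k**2 + 11*k + 30), as required.

Yes. s_k = - \frac{k}{k + 5}.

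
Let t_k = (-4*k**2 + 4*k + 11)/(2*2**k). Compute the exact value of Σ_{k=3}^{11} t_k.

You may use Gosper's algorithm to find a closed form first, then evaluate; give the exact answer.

Step 1: r(k) = (4*k**2 + 4*k - 11)/(2*(4*k**2 - 4*k - 11)).
Factor: A=1/2; B=1; C=k**2 - k - 11/4.
f must satisfy (1/2)·f(k+1) − (1)·f(k) = k**2 - k - 11/4.
deg f ≤ 2 (via 0,0,2).
Solve for f: f(k) = -(2*k - 1)*(2*k + 3)/2 (degree 2 ≤ 2).
Then R = B(k−1)f/C = -2*(2*k - 1)*(2*k + 3)/(4*k**2 - 4*k - 11), so s_k = R(k)·t_k = (4*k**2 + 4*k - 3)/2**k.
Check: Δs_k = (-4*k**2 + 4*k + 11)/(2*2**k). ✓
Σ_(k=3)^(11) t_k = s_(12) − s_(3) = 621/4096 − (45/8) = -22419/4096.

Σ = -22419/4096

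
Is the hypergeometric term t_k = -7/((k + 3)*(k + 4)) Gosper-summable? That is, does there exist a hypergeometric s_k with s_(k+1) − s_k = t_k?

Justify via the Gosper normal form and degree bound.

The ratio is (k + 3)/(k + 5).
Factor: A=k + 3; B=k + 5; C=1.
Key eq: (k + 3)·f(k+1) = (k + 4)·f(k) + (1).
From deg A=1, deg B=1, deg C=0: d=1.
Match coefficients ⇒ f(k) = k/3.
R(k) = B(k−1)·f(k)/C(k) = k*(k + 4)/3; s_k = R·t_k = -7*k/(3*k + 9).
s_(k+1) − s_k = -7/(k**2 + 7*k + 12) = t_k.

Yes. s_k = -7*k/(3*k + 9).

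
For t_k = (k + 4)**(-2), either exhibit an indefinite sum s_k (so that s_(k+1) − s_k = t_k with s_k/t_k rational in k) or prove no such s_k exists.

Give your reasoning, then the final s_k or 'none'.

not Gosper-summable; s_k does not exist

Compute t_(k+1)/t_k: get (k + 4)**2/(k + 5)**2.
Normal form (A,B,C) = (k**2 + 8*k + 16, k**2 + 10*k + 25, 1).
Need (k**2 + 8*k + 16)·f(k+1) − (k**2 + 8*k + 16)·f(k) = 1.
From deg A=2, deg B=2, deg C=0: d=0.
f = c0 ⇒ A·f(k+1) − B(k−1)·f(k) − C = -1. The system {-1 = 0} is inconsistent; no antidifference.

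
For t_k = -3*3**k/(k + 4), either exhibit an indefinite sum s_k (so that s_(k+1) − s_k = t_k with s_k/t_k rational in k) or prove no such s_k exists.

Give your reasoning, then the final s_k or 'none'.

Compute t_(k+1)/t_k: get 3*(k + 4)/(k + 5).
Take A(k)=3*k + 12, B(k)=k + 5, C(k)=1.
f must satisfy (3*k + 12)·f(k+1) − (k + 4)·f(k) = 1.
Degrees (1,1,0) ⇒ d ≤ -1.
Negative degree bound (-1): no f exists, t_k not Gosper-summable.

none — t_k is not Gosper-summable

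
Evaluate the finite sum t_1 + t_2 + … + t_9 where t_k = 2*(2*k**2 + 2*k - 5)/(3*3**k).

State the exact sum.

Σ = 78494/59049

Compute t_(k+1)/t_k: get (2*k**2 + 6*k - 1)/(3*(2*k**2 + 2*k - 5)).
Take A(k)=1/3, B(k)=1, C(k)=k**2 + k - 5/2.
Need (1/3)·f(k+1) − (1)·f(k) = k**2 + k - 5/2.
Bound: deg f ≤ 2.
Match coefficients ⇒ f(k) = -3*(k**2 + 2*k - 1)/2.
Certificate R = B(k−1)f/C = -3*(k**2 + 2*k - 1)/(2*k**2 + 2*k - 5) gives s_k = 2*(-k**2 - 2*k + 1)/3**k.
Δs = 2*(2*k**2 + 2*k - 5)/(3*3**k), as required.
Evaluate s at k=10 and k=1: -238/59049 and -4/3; difference 78494/59049.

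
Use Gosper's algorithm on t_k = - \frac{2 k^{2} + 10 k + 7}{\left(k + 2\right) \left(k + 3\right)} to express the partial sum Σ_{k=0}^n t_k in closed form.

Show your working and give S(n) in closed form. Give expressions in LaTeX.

r(k) = (k + 2)*(10*k + 2*(k + 1)**2 + 17)/((k + 4)*(2*k**2 + 10*k + 7)) after simplifying.
Factor: A=k + 2; B=k + 4; C=k**2 + 5*k + 7/2.
Set up (k + 2)·f(k+1) − (k + 3)·f(k) − (k**2 + 5*k + 7/2) = 0.
Bound: deg f ≤ 2.
Solve for f: f(k) = k*(4*k + 3)/4 (degree 2 ≤ 2).
Then R = B(k−1)f/C = k*(k + 3)*(4*k + 3)/(2*(2*k**2 + 10*k + 7)), so s_k = R(k)·t_k = k*(-4*k - 3)/(2*(k + 2)).
Δs = (-2*k**2 - 10*k - 7)/(k**2 + 5*k + 6), as required.
s_(n+1) = (-4*n**2 - 11*n - 7)/(2*(n + 3)) and s_(0) = 0, so S(n) = (-4*n**2 - 11*n - 7)/(2*(n + 3)).

S(n) = \frac{- 4 n^{2} - 11 n - 7}{2 \left(n + 3\right)}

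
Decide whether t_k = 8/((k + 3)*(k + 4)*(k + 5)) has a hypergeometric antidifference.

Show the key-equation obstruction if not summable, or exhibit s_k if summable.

Yes. s_k = k*(k + 7)/(3*(k + 3)*(k + 4)).

Ratio r(k) = (k + 3)/(k + 6).
Factor: A=k + 3; B=k + 6; C=1.
f must satisfy (k + 3)·f(k+1) − (k + 5)·f(k) = 1.
deg f ≤ 2 (via 1,1,0).
Solving with deg f ≤ 2: f(k) = k*(k + 7)/24.
Certificate R = B(k−1)f/C = k*(k + 5)*(k + 7)/24 gives s_k = k*(k + 7)/(3*(k + 3)*(k + 4)).
Δs = 8/(k**3 + 12*k**2 + 47*k + 60), as required.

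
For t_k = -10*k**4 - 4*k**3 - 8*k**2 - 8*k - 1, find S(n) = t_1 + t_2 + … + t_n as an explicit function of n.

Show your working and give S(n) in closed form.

r(k) = (10*k**4 + 44*k**3 + 80*k**2 + 76*k + 31)/(10*k**4 + 4*k**3 + 8*k**2 + 8*k + 1) after simplifying.
A = 1, B = 1, C = k**4 + 2*k**3/5 + 4*k**2/5 + 4*k/5 + 1/10.
f must satisfy (1)·f(k+1) − (1)·f(k) = k**4 + 2*k**3/5 + 4*k**2/5 + 4*k/5 + 1/10.
Bound: deg f ≤ 5.
Solve for f: f(k) = k*(2*k**4 - 4*k**3 + 4*k**2 + k - 2)/10 (degree 5 ≤ 5).
Then R = B(k−1)f/C = k*(2*k**4 - 4*k**3 + 4*k**2 + k - 2)/(10*k**4 + 4*k**3 + 8*k**2 + 8*k + 1), so s_k = R(k)·t_k = k*(-2*k**4 + 4*k**3 - 4*k**2 - k + 2).
Check: Δs_k = -10*k**4 - 4*k**3 - 8*k**2 - 8*k - 1. ✓
Telescope: S(n) = s_(n+1) − s_(1) = -2*n**5 - 6*n**4 - 8*n**3 - 9*n**2 - 6*n - 1 − (-1) = n*(-2*n**4 - 6*n**3 - 8*n**2 - 9*n - 6).

S(n) = n*(-2*n**4 - 6*n**3 - 8*n**2 - 9*n - 6)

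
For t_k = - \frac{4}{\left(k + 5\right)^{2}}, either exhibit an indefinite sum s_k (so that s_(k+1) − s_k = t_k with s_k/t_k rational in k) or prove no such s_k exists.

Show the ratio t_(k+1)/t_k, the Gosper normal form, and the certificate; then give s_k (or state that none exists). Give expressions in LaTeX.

none — t_k is not Gosper-summable

t_(k+1)/t_k = (k + 5)**2/(k + 6)**2.
Take A(k)=k**2 + 10*k + 25, B(k)=k**2 + 12*k + 36, C(k)=1.
Need (k**2 + 10*k + 25)·f(k+1) − (k**2 + 10*k + 25)·f(k) = 1.
deg f ≤ 0 (via 2,2,0).
Generic f = c0 gives residual -1; -1 = 0 cannot hold, so t_k is not Gosper-summable.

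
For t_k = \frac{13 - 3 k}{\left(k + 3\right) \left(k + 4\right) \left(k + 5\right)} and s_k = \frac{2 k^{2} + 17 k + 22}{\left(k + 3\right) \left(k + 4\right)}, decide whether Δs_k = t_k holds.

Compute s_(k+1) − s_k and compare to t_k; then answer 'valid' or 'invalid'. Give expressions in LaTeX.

Valid: the claim telescopes to t_k.

s_(k+1) = (17*k + 2*(k + 1)**2 + 39)/((k + 4)*(k + 5))
s_(k+1) − s_k = (13 - 3*k)/(k**3 + 12*k**2 + 47*k + 60)
(s_(k+1) − s_k) − t_k = 0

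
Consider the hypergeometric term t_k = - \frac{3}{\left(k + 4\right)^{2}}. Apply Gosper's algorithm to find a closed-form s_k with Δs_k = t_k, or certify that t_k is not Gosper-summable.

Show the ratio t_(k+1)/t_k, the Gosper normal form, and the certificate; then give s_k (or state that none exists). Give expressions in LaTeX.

r(k) = (k + 4)**2/(k + 5)**2 after simplifying.
So A=k**2 + 8*k + 16 and B=k**2 + 10*k + 25, with C=1.
Key eq: (k**2 + 8*k + 16)·f(k+1) = (k**2 + 8*k + 16)·f(k) + (1).
deg f ≤ 0 (via 2,2,0).
Put f(k) = c0: A·f(k+1) − B(k−1)·f(k) − C = -1; need -1 = 0 — inconsistent ⇒ no f, not summable.

none (Gosper's algorithm certifies no s_k)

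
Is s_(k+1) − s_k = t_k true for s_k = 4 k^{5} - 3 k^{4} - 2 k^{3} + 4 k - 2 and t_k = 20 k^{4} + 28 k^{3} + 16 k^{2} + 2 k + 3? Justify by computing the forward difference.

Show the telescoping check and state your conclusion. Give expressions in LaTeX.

valid; difference matches t_k

s_(k+1) = 4*k + 4*(k + 1)**5 - 3*(k + 1)**4 - 2*(k + 1)**3 + 2
s_(k+1) − s_k = 20*k**4 + 28*k**3 + 16*k**2 + 2*k + 3
(s_(k+1) − s_k) − t_k = 0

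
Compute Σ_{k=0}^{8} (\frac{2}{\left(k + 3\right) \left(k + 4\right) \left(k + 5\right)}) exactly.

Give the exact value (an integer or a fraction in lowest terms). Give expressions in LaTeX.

Σ = 1/13

Ratio r(k) = (k + 3)/(k + 6).
Normal form (A,B,C) = (k + 3, k + 6, 1).
Set up (k + 3)·f(k+1) − (k + 5)·f(k) − (1) = 0.
Bound: deg f ≤ 2.
Coefficient equations give f(k) = k*(k + 7)/24.
Then R = B(k−1)f/C = k*(k + 5)*(k + 7)/24, so s_k = R(k)·t_k = k*(k + 7)/(12*(k + 3)*(k + 4)).
s_(k+1) − s_k = 2/(k**3 + 12*k**2 + 47*k + 60) = t_k.
Σ_(k=0)^(8) t_k = s_(9) − s_(0) = 1/13 − (0) = 1/13.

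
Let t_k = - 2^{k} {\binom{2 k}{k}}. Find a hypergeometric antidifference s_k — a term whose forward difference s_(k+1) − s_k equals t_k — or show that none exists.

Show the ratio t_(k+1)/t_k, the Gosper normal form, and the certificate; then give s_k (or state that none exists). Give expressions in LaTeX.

The ratio is 4*(2*k + 1)/(k + 1).
Take A(k)=8*k + 4, B(k)=k + 1, C(k)=1.
Need (8*k + 4)·f(k+1) − (k)·f(k) = 1.
Bound: deg f ≤ -1.
deg f ≤ -1 is impossible — no certificate.

none (Gosper's algorithm certifies no s_k)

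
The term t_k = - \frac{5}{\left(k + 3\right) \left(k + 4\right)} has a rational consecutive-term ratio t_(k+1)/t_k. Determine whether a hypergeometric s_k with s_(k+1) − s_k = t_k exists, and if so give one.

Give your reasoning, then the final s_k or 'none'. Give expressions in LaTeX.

s_k = - \frac{5 k}{3 k + 9}

r(k) = (k + 3)/(k + 5) after simplifying.
Take A(k)=k + 3, B(k)=k + 5, C(k)=1.
Solve (k + 3)·f(k+1) − (k + 4)·f(k) = 1.
d = 1 from the (1,1,0) case.
Solve for f: f(k) = k/3 (degree 1 ≤ 1).
Get s_k = R·t_k = -5*k/(3*k + 9) with R(k) = B(k−1)f(k)/C(k) = k*(k + 4)/3.
Check: Δs_k = -5/(k**2 + 7*k + 12). ✓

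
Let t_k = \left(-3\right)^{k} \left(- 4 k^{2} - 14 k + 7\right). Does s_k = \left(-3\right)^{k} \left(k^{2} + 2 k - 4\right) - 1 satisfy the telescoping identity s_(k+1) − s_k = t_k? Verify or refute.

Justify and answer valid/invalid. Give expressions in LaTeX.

valid; difference matches t_k

s_(k+1) = (-3)**(k + 1)*(2*k + (k + 1)**2 - 2) - 1
s_(k+1) − s_k = (-3)**k*(-4*k**2 - 14*k + 7)
(s_(k+1) − s_k) − t_k = 0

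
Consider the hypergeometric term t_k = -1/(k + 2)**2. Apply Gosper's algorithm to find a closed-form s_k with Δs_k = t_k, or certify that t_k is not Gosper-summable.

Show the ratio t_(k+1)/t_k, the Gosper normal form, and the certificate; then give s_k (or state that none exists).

none (Gosper's algorithm certifies no s_k)

Compute t_(k+1)/t_k: get (k + 2)**2/(k + 3)**2.
Take A(k)=k**2 + 4*k + 4, B(k)=k**2 + 6*k + 9, C(k)=1.
Set up (k**2 + 4*k + 4)·f(k+1) − (k**2 + 4*k + 4)·f(k) − (1) = 0.
deg f ≤ 0 (via 2,2,0).
f = c0 ⇒ A·f(k+1) − B(k−1)·f(k) − C = -1. The system {-1 = 0} is inconsistent; no antidifference.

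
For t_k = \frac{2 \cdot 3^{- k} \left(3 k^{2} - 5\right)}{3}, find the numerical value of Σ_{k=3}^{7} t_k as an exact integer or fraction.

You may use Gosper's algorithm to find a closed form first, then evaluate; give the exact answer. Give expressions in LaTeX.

r(k) = (3*(k + 1)**2 - 5)/(3*(3*k**2 - 5)) after simplifying.
A = 1/3, B = 1, C = k**2 - 5/3.
Solve (1/3)·f(k+1) − (1)·f(k) = k**2 - 5/3.
deg f ≤ 2 (via 0,0,2).
Match coefficients ⇒ f(k) = -(3*k**2 + 3*k - 2)/2.
Then R = B(k−1)f/C = -3*(3*k**2 + 3*k - 2)/(2*(3*k**2 - 5)), so s_k = R(k)·t_k = (-3*k**2 - 3*k + 2)/3**k.
s_(k+1) − s_k = 2*(3*k**2 - 5)/(3*3**k) = t_k.
Sum = s_(8) − s_(3); s_(8) = -214/6561, s_(3) = -34/27 ⇒ 8048/6561.

Σ = 8048/6561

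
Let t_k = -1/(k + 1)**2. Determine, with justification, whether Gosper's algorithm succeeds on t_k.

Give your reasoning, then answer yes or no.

No; the coefficient equations for f are inconsistent.

t_(k+1)/t_k = (k + 1)**2/(k + 2)**2.
Factor: A=k**2 + 2*k + 1; B=k**2 + 4*k + 4; C=1.
Need (k**2 + 2*k + 1)·f(k+1) − (k**2 + 2*k + 1)·f(k) = 1.
Bound: deg f ≤ 0.
Write f(k) = c0. Then LHS − RHS = -1, requiring -1 = 0: contradictory. No certificate.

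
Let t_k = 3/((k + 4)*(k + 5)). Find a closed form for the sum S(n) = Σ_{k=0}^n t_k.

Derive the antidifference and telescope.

t_(k+1)/t_k = (k + 4)/(k + 6).
A = k + 4, B = k + 6, C = 1.
Key eq: (k + 4)·f(k+1) = (k + 5)·f(k) + (1).
From deg A=1, deg B=1, deg C=0: d=1.
Match coefficients ⇒ f(k) = k/4.
R(k) = B(k−1)·f(k)/C(k) = k*(k + 5)/4; s_k = R·t_k = 3*k/(4*(k + 4)).
Verify: 3/(k**2 + 9*k + 20) matches t_k.
s_(n+1) = 3*(n + 1)/(4*(n + 5)) and s_(0) = 0, so S(n) = 3*(n + 1)/(4*(n + 5)).

S(n) = 3*(n + 1)/(4*(n + 5))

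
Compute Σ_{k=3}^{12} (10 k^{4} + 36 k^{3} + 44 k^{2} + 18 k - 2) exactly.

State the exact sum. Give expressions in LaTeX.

Σ = 855340

The ratio is (5*k**4 + 38*k**3 + 106*k**2 + 127*k + 53)/(5*k**4 + 18*k**3 + 22*k**2 + 9*k - 1).
Normal form (A,B,C) = (1, 1, k**4 + 18*k**3/5 + 22*k**2/5 + 9*k/5 - 1/5).
Solve (1)·f(k+1) − (1)·f(k) = k**4 + 18*k**3/5 + 22*k**2/5 + 9*k/5 - 1/5.
Bound: deg f ≤ 5.
A polynomial solution: f(k) = k*(k**4 + 2*k**3 - 2*k - 2)/5.
So s_k = (B(k−1)f/C)·t_k = (k*(k**4 + 2*k**3 - 2*k - 2)/(5*k**4 + 18*k**3 + 22*k**2 + 9*k - 1))·t_k = 2*k*(k**4 + 2*k**3 - 2*k - 2).
Check: Δs_k = 10*k**4 + 36*k**3 + 44*k**2 + 18*k - 2. ✓
Telescoping: Σ = s_(13) − s_(3) = 856102 − (762) = 855340.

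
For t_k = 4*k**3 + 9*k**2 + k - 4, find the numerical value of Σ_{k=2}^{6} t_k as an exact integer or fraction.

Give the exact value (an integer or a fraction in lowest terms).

r(k) = (4*k**3 + 21*k**2 + 31*k + 10)/(4*k**3 + 9*k**2 + k - 4) after simplifying.
So A=1 and B=1, with C=k**3 + 9*k**2/4 + k/4 - 1.
Key eq: (1)·f(k+1) = (1)·f(k) + (k**3 + 9*k**2/4 + k/4 - 1).
d = 4 from the (0,0,3) case.
Match coefficients ⇒ f(k) = k*(k + 1)*(k**2 - 3)/4.
R(k) = B(k−1)·f(k)/C(k) = k*(k**2 - 3)/(4*k**2 + 5*k - 4); s_k = R·t_k = k*(k**3 + k**2 - 3*k - 3).
Verify: 4*k**3 + 9*k**2 + k - 4 matches t_k.
Telescoping: Σ = s_(7) − s_(2) = 2576 − (6) = 2570.

Σ = 2570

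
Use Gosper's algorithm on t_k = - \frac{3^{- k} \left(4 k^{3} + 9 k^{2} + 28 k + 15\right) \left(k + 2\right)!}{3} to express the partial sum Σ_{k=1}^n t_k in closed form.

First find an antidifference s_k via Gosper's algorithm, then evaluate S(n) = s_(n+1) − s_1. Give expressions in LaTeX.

S(n) = \frac{3^{- n} \left(24 \cdot 3^{n} - 4 n^{5} n! - 33 n^{4} n! - 102 n^{3} n! - 147 n^{2} n! - 98 n n! - 24 n!\right)}{3}

t_(k+1)/t_k = (4*k**4 + 33*k**3 + 121*k**2 + 230*k + 168)/(3*(4*k**3 + 9*k**2 + 28*k + 15)).
Factor: A=k/3 + 1; B=1; C=k**3 + 9*k**2/4 + 7*k + 15/4.
Set up (k/3 + 1)·f(k+1) − (1)·f(k) − (k**3 + 9*k**2/4 + 7*k + 15/4) = 0.
d = 2 from the (1,0,3) case.
Solving with deg f ≤ 2: f(k) = 3*(4*k**2 + k - 1)/4.
Get s_k = R·t_k = -(4*k**2 + k - 1)*factorial(k + 2)/3**k with R(k) = B(k−1)f(k)/C(k) = 3*(4*k**2 + k - 1)/(4*k**3 + 9*k**2 + 28*k + 15).
Check: Δs_k = -(4*k**3 + 9*k**2 + 28*k + 15)*factorial(k + 2)/(3*3**k). ✓
Σ_(k=1)^n t_k = s_(n+1) − s_(1) = (-3**(-n - 1)*(4*n**2 + 9*n + 4)*factorial(n + 3)) − (-8), i.e. (24*3**n - 4*n**5*factorial(n) - 33*n**4*factorial(n) - 102*n**3*factorial(n) - 147*n**2*factorial(n) - 98*n*factorial(n) - 24*factorial(n))/(3*3**n).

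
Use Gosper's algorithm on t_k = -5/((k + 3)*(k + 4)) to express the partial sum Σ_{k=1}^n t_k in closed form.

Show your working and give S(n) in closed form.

t_(k+1)/t_k = (k + 3)/(k + 5).
Take A(k)=k + 3, B(k)=k + 5, C(k)=1.
Key eq: (k + 3)·f(k+1) = (k + 4)·f(k) + (1).
Bound: deg f ≤ 1.
Solve for f: f(k) = k/3 (degree 1 ≤ 1).
R(k) = B(k−1)·f(k)/C(k) = k*(k + 4)/3; s_k = R·t_k = -5*k/(3*k + 9).
s_(k+1) − s_k = -5/(k**2 + 7*k + 12) = t_k.
s_(n+1) = 5*(-n - 1)/(3*(n + 4)) and s_(1) = -5/12, so S(n) = -5*n/(4*n + 16).

S(n) = -5*n/(4*n + 16)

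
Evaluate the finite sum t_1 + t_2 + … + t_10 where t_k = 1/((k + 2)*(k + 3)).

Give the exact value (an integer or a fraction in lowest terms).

Σ = 10/39

Step 1: r(k) = (k + 2)/(k + 4).
A = k + 2, B = k + 4, C = 1.
f must satisfy (k + 2)·f(k+1) − (k + 3)·f(k) = 1.
Bound: deg f ≤ 1.
Match coefficients ⇒ f(k) = k/2.
Get s_k = R·t_k = k/(2*(k + 2)) with R(k) = B(k−1)f(k)/C(k) = k*(k + 3)/2.
Δs = 1/(k**2 + 5*k + 6), as required.
Sum = s_(11) − s_(1); s_(11) = 11/26, s_(1) = 1/6 ⇒ 10/39.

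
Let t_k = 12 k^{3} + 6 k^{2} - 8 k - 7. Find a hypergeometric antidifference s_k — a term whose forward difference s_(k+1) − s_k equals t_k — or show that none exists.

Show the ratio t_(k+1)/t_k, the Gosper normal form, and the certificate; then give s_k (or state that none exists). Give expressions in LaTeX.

s_k = k \left(3 k^{3} - 4 k^{2} - 4 k - 2\right)

The ratio is (12*k**3 + 42*k**2 + 40*k + 3)/(12*k**3 + 6*k**2 - 8*k - 7).
Factor: A=1; B=1; C=k**3 + k**2/2 - 2*k/3 - 7/12.
f must satisfy (1)·f(k+1) − (1)·f(k) = k**3 + k**2/2 - 2*k/3 - 7/12.
Degrees (0,0,3) ⇒ d ≤ 4.
Solve for f: f(k) = k*(3*k**3 - 4*k**2 - 4*k - 2)/12 (degree 4 ≤ 4).
So s_k = (B(k−1)f/C)·t_k = (k*(3*k**3 - 4*k**2 - 4*k - 2)/(12*k**3 + 6*k**2 - 8*k - 7))·t_k = k*(3*k**3 - 4*k**2 - 4*k - 2).
Δs = 12*k**3 + 6*k**2 - 8*k - 7, as required.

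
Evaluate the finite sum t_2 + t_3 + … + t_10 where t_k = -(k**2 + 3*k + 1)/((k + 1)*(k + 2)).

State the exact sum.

r(k) = (k + 1)*(3*k + (k + 1)**2 + 4)/((k + 3)*(k**2 + 3*k + 1)) after simplifying.
Factor: A=k + 1; B=k + 3; C=k**2 + 3*k + 1.
Need (k + 1)·f(k+1) − (k + 2)·f(k) = k**2 + 3*k + 1.
Bound: deg f ≤ 2.
Match coefficients ⇒ f(k) = k**2.
Then R = B(k−1)f/C = k**2*(k + 2)/(k**2 + 3*k + 1), so s_k = R(k)·t_k = -k**2/(k + 1).
Verify: (k**2*(k + 2) - (k + 1)**3)/((k + 1)*(k + 2)) matches t_k.
Σ_(k=2)^(10) t_k = s_(11) − s_(2) = -121/12 − (-4/3) = -35/4.

Σ = -35/4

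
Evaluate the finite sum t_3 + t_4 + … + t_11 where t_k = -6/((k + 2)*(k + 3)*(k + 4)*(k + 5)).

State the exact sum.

Step 1: r(k) = (k + 2)/(k + 6).
A = k + 2, B = k + 6, C = 1.
Need (k + 2)·f(k+1) − (k + 5)·f(k) = 1.
Bound: deg f ≤ 3.
Match coefficients ⇒ f(k) = k*(k**2 + 9*k + 26)/72.
Get s_k = R·t_k = k*(-k**2 - 9*k - 26)/(12*(k + 2)*(k + 3)*(k + 4)) with R(k) = B(k−1)f(k)/C(k) = k*(k + 5)*(k**2 + 9*k + 26)/72.
Check: Δs_k = -6/(k**4 + 14*k**3 + 71*k**2 + 154*k + 120). ✓
Telescoping: Σ = s_(12) − s_(3) = -139/1680 − (-31/420) = -1/112.

Σ = -1/112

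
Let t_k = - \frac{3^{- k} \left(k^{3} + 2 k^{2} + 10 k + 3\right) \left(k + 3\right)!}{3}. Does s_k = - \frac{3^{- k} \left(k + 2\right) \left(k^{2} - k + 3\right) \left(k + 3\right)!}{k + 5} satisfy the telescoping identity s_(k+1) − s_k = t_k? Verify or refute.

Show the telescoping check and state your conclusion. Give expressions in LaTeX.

s_(k+1) = -(k + 3)*(k**2 + k + 3)*factorial(k + 4)/(3*3**k*(k + 6))
s_(k+1) − s_k = -(k**5 + 10*k**4 + 41*k**3 + 122*k**2 + 165*k + 72)*factorial(k + 3)/(3*3**k*(k + 5)*(k + 6))
(s_(k+1) − s_k) − t_k = (k**4 + 7*k**3 + 17*k**2 + 56*k + 6)*factorial(k + 3)/(3**k*(k + 5)*(k + 6))

Invalid: residual \frac{3^{- k} \left(k^{4} + 7 k^{3} + 17 k^{2} + 56 k + 6\right) \left(k + 3\right)!}{\left(k + 5\right) \left(k + 6\right)} ≠ 0.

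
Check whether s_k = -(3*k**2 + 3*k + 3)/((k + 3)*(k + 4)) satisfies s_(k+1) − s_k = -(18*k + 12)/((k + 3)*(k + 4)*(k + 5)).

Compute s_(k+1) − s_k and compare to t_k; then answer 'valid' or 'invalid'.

Valid: the claim telescopes to t_k.

s_(k+1) = 3*(-k - (k + 1)**2 - 2)/((k + 4)*(k + 5))
s_(k+1) − s_k = 6*(-3*k - 2)/(k**3 + 12*k**2 + 47*k + 60)
(s_(k+1) − s_k) − t_k = 0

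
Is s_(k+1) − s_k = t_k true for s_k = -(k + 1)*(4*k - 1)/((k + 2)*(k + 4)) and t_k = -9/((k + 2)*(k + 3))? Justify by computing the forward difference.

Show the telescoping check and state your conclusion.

s_(k+1) = -(k + 2)*(4*k + 3)/((k + 3)*(k + 5))
s_(k+1) − s_k = 3*(-7*k**2 - 29*k - 21)/(k**4 + 14*k**3 + 71*k**2 + 154*k + 120)
(s_(k+1) − s_k) − t_k = 3*(-4*k**2 - 2*k + 39)/(k**4 + 14*k**3 + 71*k**2 + 154*k + 120)

Invalid: residual 3*(-4*k**2 - 2*k + 39)/(k**4 + 14*k**3 + 71*k**2 + 154*k + 120) ≠ 0.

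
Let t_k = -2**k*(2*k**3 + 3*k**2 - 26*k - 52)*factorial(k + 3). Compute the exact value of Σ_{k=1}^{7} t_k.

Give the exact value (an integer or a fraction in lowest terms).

t_(k+1)/t_k = 2*(2*k**4 + 17*k**3 + 22*k**2 - 129*k - 292)/(2*k**3 + 3*k**2 - 26*k - 52).
Normal form (A,B,C) = (2*k + 8, 1, k**3 + 3*k**2/2 - 13*k - 26).
f must satisfy (2*k + 8)·f(k+1) − (1)·f(k) = k**3 + 3*k**2/2 - 13*k - 26.
Degrees (1,0,3) ⇒ d ≤ 2.
A polynomial solution: f(k) = (k**2 - 4*k - 4)/2.
So s_k = (B(k−1)f/C)·t_k = ((k**2 - 4*k - 4)/(2*k**3 + 3*k**2 - 26*k - 52))·t_k = 2**k*(-k**2 + 4*k + 4)*factorial(k + 3).
Δs = -2**k*(2*k**3 + 3*k**2 - 26*k - 52)*factorial(k + 3), as required.
Evaluate s at k=8 and k=1: -286123622400 and 336; difference -286123622736.

Σ = -286123622736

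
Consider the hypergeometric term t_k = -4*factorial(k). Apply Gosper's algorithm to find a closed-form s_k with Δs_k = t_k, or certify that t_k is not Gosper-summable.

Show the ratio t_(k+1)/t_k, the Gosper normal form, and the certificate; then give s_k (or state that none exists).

The ratio is k + 1.
Factor: A=k + 1; B=1; C=1.
Set up (k + 1)·f(k+1) − (1)·f(k) − (1) = 0.
deg f ≤ -1 (via 1,0,0).
Bound -1 < 0, so the key equation has no polynomial solution.

not Gosper-summable; s_k does not exist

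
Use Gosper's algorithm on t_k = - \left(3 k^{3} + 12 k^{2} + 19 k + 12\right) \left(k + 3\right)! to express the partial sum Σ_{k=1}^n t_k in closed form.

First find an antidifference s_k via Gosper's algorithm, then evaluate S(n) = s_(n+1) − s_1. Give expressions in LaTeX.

S(n) = - 3 n^{2} \left(n + 4\right)! - 3 n \left(n + 4\right)! - 4 \left(n + 4\right)! + 96

The ratio is (3*k**4 + 33*k**3 + 136*k**2 + 254*k + 184)/(3*k**3 + 12*k**2 + 19*k + 12).
Take A(k)=k + 4, B(k)=1, C(k)=k**3 + 4*k**2 + 19*k/3 + 4.
Solve (k + 4)·f(k+1) − (1)·f(k) = k**3 + 4*k**2 + 19*k/3 + 4.
deg f ≤ 2 (via 1,0,3).
Coefficient equations give f(k) = (3*k**2 - 3*k + 4)/3.
So s_k = (B(k−1)f/C)·t_k = ((3*k**2 - 3*k + 4)/(3*k**3 + 12*k**2 + 19*k + 12))·t_k = -(3*k**2 - 3*k + 4)*factorial(k + 3).
Check: Δs_k = -(3*k**3 + 12*k**2 + 19*k + 12)*factorial(k + 3). ✓
Telescope: S(n) = s_(n+1) − s_(1) = -(3*n**2 + 3*n + 4)*factorial(n + 4) − (-96) = -3*n**2*factorial(n + 4) - 3*n*factorial(n + 4) - 4*factorial(n + 4) + 96.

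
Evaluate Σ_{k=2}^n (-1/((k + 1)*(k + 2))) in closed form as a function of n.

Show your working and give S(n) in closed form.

The ratio is (k + 1)/(k + 3).
Gosper form: A/B · C(k+1)/C(k) with A=k + 1, B=k + 3, C=1.
f must satisfy (k + 1)·f(k+1) − (k + 2)·f(k) = 1.
From deg A=1, deg B=1, deg C=0: d=1.
A polynomial solution: f(k) = k.
Certificate R = B(k−1)f/C = k*(k + 2) gives s_k = -k/(k + 1).
s_(k+1) − s_k = -1/(k**2 + 3*k + 2) = t_k.
Σ_(k=2)^n t_k = s_(n+1) − s_(2) = ((-n - 1)/(n + 2)) − (-2/3), i.e. (1 - n)/(3*(n + 2)).

S(n) = (1 - n)/(3*(n + 2))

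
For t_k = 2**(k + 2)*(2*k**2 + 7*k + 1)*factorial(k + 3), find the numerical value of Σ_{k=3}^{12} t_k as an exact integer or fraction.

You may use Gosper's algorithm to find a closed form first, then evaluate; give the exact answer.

Σ = 8227175748599761920

Compute t_(k+1)/t_k: get 2*(2*k**3 + 19*k**2 + 54*k + 40)/(2*k**2 + 7*k + 1).
Take A(k)=2*k + 8, B(k)=1, C(k)=k**2 + 7*k/2 + 1/2.
Key eq: (2*k + 8)·f(k+1) = (1)·f(k) + (k**2 + 7*k/2 + 1/2).
From deg A=1, deg B=0, deg C=2: d=1.
A polynomial solution: f(k) = (k - 1)/2.
Certificate R = B(k−1)f/C = (k - 1)/(2*k**2 + 7*k + 1) gives s_k = 2**(k + 2)*(k - 1)*factorial(k + 3).
Verify: 2**(k + 2)*(2*k**2 + 7*k + 1)*factorial(k + 3) matches t_k.
Evaluate s at k=13 and k=3: 8227175748599808000 and 46080; difference 8227175748599761920.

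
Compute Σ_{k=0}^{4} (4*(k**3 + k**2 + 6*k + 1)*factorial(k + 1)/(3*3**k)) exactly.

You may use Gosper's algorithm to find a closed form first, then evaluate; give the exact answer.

Compute t_(k+1)/t_k: get (k + 2)*(6*k + (k + 1)**3 + (k + 1)**2 + 7)/(3*(k**3 + k**2 + 6*k + 1)).
Normal form (A,B,C) = (k/3 + 2/3, 1, k**3 + k**2 + 6*k + 1).
Set up (k/3 + 2/3)·f(k+1) − (1)·f(k) − (k**3 + k**2 + 6*k + 1) = 0.
Degrees (1,0,3) ⇒ d ≤ 2.
A polynomial solution: f(k) = 3*(k**2 + 1).
Get s_k = R·t_k = 4*(k**2 + 1)*factorial(k + 1)/3**k with R(k) = B(k−1)f(k)/C(k) = 3*(k**2 + 1)/(k**3 + k**2 + 6*k + 1).
s_(k+1) − s_k = 4*(k**3 + k**2 + 6*k + 1)*factorial(k + 1)/(3*3**k) = t_k.
Evaluate s at k=5 and k=0: 8320/27 and 4; difference 8212/27.

Σ = 8212/27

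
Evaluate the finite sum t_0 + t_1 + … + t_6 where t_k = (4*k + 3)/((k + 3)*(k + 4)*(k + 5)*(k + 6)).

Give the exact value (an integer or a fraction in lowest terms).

Σ = 49/1320

The ratio is (k + 3)*(4*k + 7)/((k + 7)*(4*k + 3)).
Normal form (A,B,C) = (k + 3, k + 7, k + 3/4).
Solve (k + 3)·f(k+1) − (k + 6)·f(k) = k + 3/4.
From deg A=1, deg B=1, deg C=1: d=3.
Solving with deg f ≤ 3: f(k) = k*(k**2 + 12*k + 7)/80.
Certificate R = B(k−1)f/C = k*(k + 6)*(k**2 + 12*k + 7)/(20*(4*k + 3)) gives s_k = k*(k**2 + 12*k + 7)/(20*(k + 3)*(k + 4)*(k + 5)).
Verify: (4*k + 3)/(k**4 + 18*k**3 + 119*k**2 + 342*k + 360) matches t_k.
Sum = s_(7) − s_(0); s_(7) = 49/1320, s_(0) = 0 ⇒ 49/1320.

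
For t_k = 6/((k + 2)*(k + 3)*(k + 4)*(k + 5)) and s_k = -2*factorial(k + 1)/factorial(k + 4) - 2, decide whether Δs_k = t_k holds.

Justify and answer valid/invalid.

s_(k+1) = -2*factorial(k + 2)/factorial(k + 5) - 2
s_(k+1) − s_k = 6/((k + 2)*(k + 3)*(k + 4)*(k + 5))
(s_(k+1) − s_k) − t_k = 0

Valid: the claim telescopes to t_k.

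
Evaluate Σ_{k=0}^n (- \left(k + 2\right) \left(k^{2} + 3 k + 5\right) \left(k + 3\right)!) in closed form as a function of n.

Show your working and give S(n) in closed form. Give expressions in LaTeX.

The ratio is (k + 3)*(k + 4)*(3*k + (k + 1)**2 + 8)/((k + 2)*(k**2 + 3*k + 5)).
Factor: A=k + 4; B=1; C=k**3 + 5*k**2 + 11*k + 10.
Key eq: (k + 4)·f(k+1) = (1)·f(k) + (k**3 + 5*k**2 + 11*k + 10).
d = 2 from the (1,0,3) case.
Solve for f: f(k) = k**2 + 2 (degree 2 ≤ 2).
So s_k = (B(k−1)f/C)·t_k = ((k**2 + 2)/((k + 2)*(k**2 + 3*k + 5)))·t_k = -(k**2 + 2)*factorial(k + 3).
Verify: -(k + 2)*(k**2 + 3*k + 5)*factorial(k + 3) matches t_k.
Telescope: S(n) = s_(n+1) − s_(0) = -(n**2 + 2*n + 3)*factorial(n + 4) − (-12) = -n**2*factorial(n + 4) - 2*n*factorial(n + 4) - 3*factorial(n + 4) + 12.

S(n) = - n^{2} \left(n + 4\right)! - 2 n \left(n + 4\right)! - 3 \left(n + 4\right)! + 12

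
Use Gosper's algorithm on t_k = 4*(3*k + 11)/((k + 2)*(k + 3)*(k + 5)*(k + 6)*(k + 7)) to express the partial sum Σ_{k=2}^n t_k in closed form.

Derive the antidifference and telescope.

Compute t_(k+1)/t_k: get (k + 2)*(k + 5)*(3*k + 14)/((k + 4)*(k + 8)*(3*k + 11)).
Gosper form: A/B · C(k+1)/C(k) with A=k + 2, B=k + 8, C=k**2 + 23*k/3 + 44/3.
Set up (k + 2)·f(k+1) − (k + 7)·f(k) − (k**2 + 23*k/3 + 44/3) = 0.
d = 5 from the (1,1,2) case.
Match coefficients ⇒ f(k) = k*(k + 3)*(k + 4)*(k**2 + 13*k + 52)/180.
Certificate R = B(k−1)f/C = k*(k + 3)*(k + 7)*(k**2 + 13*k + 52)/(60*(3*k + 11)) gives s_k = k*(k**2 + 13*k + 52)/(15*(k**3 + 13*k**2 + 52*k + 60)).
Check: Δs_k = 4*(3*k + 11)/(k**5 + 23*k**4 + 203*k**3 + 853*k**2 + 1692*k + 1260). ✓
Telescope: S(n) = s_(n+1) − s_(2) = (n**3 + 16*n**2 + 81*n + 66)/(15*(n**3 + 16*n**2 + 81*n + 126)) − (41/840) = (n**3 + 16*n**2 + 81*n - 98)/(56*(n**3 + 16*n**2 + 81*n + 126)).

S(n) = (n**3 + 16*n**2 + 81*n - 98)/(56*(n**3 + 16*n**2 + 81*n + 126))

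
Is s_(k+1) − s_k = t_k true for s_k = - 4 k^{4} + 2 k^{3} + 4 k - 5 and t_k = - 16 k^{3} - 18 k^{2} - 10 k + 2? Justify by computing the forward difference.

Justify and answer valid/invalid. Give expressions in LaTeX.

valid (s_(k+1) − s_k reduces to t_k)

s_(k+1) = 4*k - 4*(k + 1)**4 + 2*(k + 1)**3 - 1
s_(k+1) − s_k = -16*k**3 - 18*k**2 - 10*k + 2
(s_(k+1) − s_k) − t_k = 0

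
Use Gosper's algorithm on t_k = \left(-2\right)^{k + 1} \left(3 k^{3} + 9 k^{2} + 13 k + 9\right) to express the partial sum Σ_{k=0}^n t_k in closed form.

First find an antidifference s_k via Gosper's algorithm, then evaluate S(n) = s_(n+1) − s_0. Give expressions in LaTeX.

S(n) = - 4 \left(-2\right)^{n} n^{3} - 16 \left(-2\right)^{n} n^{2} - 24 \left(-2\right)^{n} n - 16 \left(-2\right)^{n} - 2

Compute t_(k+1)/t_k: get 2*(-3*k**3 - 18*k**2 - 40*k - 34)/(3*k**3 + 9*k**2 + 13*k + 9).
Factor: A=-2; B=1; C=k**3 + 3*k**2 + 13*k/3 + 3.
Key eq: (-2)·f(k+1) = (1)·f(k) + (k**3 + 3*k**2 + 13*k/3 + 3).
d = 3 from the (0,0,3) case.
Coefficient equations give f(k) = -(k + 1)*(k**2 + 1)/3.
Certificate R = B(k−1)f/C = -(k + 1)*(k**2 + 1)/(3*k**3 + 9*k**2 + 13*k + 9) gives s_k = 2*(-2)**k*(k**3 + k**2 + k + 1).
Δs = (-2)**(k + 1)*(3*k**3 + 9*k**2 + 13*k + 9), as required.
Evaluate: s_(n+1) = (-2)**(n + 2)*(-n**3 - 4*n**2 - 6*n - 4); subtract s_(0) = 2 ⇒ S(n) = -4*(-2)**n*n**3 - 16*(-2)**n*n**2 - 24*(-2)**n*n - 16*(-2)**n - 2.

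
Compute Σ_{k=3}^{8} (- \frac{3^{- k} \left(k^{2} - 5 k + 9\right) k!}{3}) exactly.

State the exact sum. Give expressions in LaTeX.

Ratio r(k) = (k + 1)*(-5*k + (k + 1)**2 + 4)/(3*(k**2 - 5*k + 9)).
Normal form (A,B,C) = (k/3 + 1/3, 1, k**2 - 5*k + 9).
Solve (k/3 + 1/3)·f(k+1) − (1)·f(k) = k**2 - 5*k + 9.
Degrees (1,0,2) ⇒ d ≤ 1.
A polynomial solution: f(k) = 3*(k - 4).
R(k) = B(k−1)·f(k)/C(k) = 3*(k - 4)/(k**2 - 5*k + 9); s_k = R·t_k = -(k - 4)*factorial(k)/3**k.
Check: Δs_k = -(k**2 - 5*k + 9)*factorial(k)/(3*3**k). ✓
Σ_(k=3)^(8) t_k = s_(9) − s_(3) = -22400/243 − (2/9) = -22454/243.

Σ = -22454/243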